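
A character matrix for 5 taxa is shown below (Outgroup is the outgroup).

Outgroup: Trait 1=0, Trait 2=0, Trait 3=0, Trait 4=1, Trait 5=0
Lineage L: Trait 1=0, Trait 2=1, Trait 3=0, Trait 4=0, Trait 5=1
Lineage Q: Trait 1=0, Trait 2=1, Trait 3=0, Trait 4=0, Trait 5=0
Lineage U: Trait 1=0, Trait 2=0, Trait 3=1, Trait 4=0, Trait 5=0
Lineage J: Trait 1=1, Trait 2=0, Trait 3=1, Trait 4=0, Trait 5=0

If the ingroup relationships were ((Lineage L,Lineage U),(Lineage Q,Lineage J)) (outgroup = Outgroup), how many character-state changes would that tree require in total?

7

Map each character onto ((Lineage L,Lineage U),(Lineage Q,Lineage J)) (rooted by Outgroup) and count the minimum state changes it requires (Fitch parsimony):
Trait 1: 1; Trait 2: 2; Trait 3: 2; Trait 4: 1; Trait 5: 1.
Total tree length = 7.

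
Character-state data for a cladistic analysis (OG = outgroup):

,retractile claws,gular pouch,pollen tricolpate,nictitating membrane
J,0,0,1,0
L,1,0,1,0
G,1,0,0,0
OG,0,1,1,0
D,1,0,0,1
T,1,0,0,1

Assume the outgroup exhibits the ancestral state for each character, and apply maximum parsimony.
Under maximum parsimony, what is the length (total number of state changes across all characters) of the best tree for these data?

4

Character polarity is set by the outgroup: the derived state is whichever differs from the outgroup's state, so for gular pouch, pollen tricolpate the derived state is '0', and for the remaining characters it is '1'.
Only D, G, L, and T show the derived state '1' for retractile claws, supporting them as a clade.
gular pouch (derived state '0') is shared by all ingroup taxa — unites the whole ingroup.
pollen tricolpate: derived state '0' in D, G, and T only — synapomorphy for {D, G, T}.
Only D and T show the derived state '1' for nictitating membrane, supporting them as a clade.
Most parsimonious ingroup topology: (((G,(T,D)),L),J).
Changes per character on this tree: retractile claws: 1; gular pouch: 1; pollen tricolpate: 1; nictitating membrane: 1.
Total = 4.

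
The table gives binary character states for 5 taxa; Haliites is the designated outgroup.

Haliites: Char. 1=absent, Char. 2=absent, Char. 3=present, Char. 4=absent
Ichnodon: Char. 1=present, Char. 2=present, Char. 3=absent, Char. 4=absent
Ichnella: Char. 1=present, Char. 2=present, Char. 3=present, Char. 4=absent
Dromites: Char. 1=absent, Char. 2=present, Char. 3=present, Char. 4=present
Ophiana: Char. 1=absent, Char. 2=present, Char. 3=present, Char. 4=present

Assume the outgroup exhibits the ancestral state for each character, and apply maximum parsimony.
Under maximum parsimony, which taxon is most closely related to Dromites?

Character polarity is set by the outgroup: the derived state is whichever differs from the outgroup's state, so for Char. 3 the derived state is 'absent', and for the remaining characters it is 'present'.
Only Ichnella and Ichnodon show the derived state 'present' for Char. 1, supporting them as a clade.
All ingroup taxa share the derived state 'present' for Char. 2; it defines the ingroup but does not resolve relationships within it.
Char. 3: derived state 'absent' in Ichnodon only — an autapomorphy, so it tells us nothing about relationships among taxa.
Char. 4: derived state 'present' in Dromites and Ophiana only — synapomorphy for {Dromites, Ophiana}.
Most parsimonious ingroup topology: ((Ichnodon,Ichnella),(Dromites,Ophiana)).
Dromites and Ophiana form a cherry on this tree, so they are sister taxa.

Ophiana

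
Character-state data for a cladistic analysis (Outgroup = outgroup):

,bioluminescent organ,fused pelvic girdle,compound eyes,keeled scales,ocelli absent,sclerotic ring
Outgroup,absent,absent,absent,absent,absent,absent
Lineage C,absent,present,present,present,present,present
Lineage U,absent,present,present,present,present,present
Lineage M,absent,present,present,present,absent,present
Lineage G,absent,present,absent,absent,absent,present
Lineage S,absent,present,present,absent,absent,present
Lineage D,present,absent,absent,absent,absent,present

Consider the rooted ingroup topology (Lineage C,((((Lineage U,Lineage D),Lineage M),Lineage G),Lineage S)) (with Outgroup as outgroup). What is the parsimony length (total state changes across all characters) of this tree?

Map each character onto (Lineage C,((((Lineage U,Lineage D),Lineage M),Lineage G),Lineage S)) (rooted by Outgroup) and count the minimum state changes it requires (Fitch parsimony):
bioluminescent organ: 1; fused pelvic girdle: 2; compound eyes: 3; keeled scales: 3; ocelli absent: 2; sclerotic ring: 1.
Total tree length = 12.

12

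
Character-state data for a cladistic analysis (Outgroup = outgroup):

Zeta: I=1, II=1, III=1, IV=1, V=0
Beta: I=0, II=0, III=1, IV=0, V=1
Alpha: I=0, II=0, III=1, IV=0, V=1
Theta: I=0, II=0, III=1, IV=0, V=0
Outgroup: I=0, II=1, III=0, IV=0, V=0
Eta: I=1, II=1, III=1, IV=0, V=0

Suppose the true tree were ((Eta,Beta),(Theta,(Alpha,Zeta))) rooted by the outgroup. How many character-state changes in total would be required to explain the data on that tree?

9

Map each character onto ((Eta,Beta),(Theta,(Alpha,Zeta))) (rooted by Outgroup) and count the minimum state changes it requires (Fitch parsimony):
I: 2; II: 3; III: 1; IV: 1; V: 2.
Total tree length = 9.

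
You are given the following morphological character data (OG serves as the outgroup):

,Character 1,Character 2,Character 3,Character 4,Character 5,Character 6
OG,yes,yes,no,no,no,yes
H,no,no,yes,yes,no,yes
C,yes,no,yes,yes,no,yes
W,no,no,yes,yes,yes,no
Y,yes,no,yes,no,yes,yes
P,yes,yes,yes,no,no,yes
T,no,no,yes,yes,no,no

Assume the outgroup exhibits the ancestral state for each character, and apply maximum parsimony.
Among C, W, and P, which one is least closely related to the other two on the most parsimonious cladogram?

Character polarity is set by the outgroup: the derived state is whichever differs from the outgroup's state, so for Character 1, Character 2, Character 6 the derived state is 'no', and for the remaining characters it is 'yes'.
Character 1 (derived state 'no') is shared by H, T, and W — a synapomorphy uniting that clade.
Character 2: derived state 'no' in C, H, T, W, and Y only — synapomorphy for {C, H, T, W, Y}.
All ingroup taxa share the derived state 'yes' for Character 3; it defines the ingroup but does not resolve relationships within it.
Only C, H, T, and W show the derived state 'yes' for Character 4, supporting them as a clade.
Character 5 groups W and Y, which is incompatible with the clades supported by the remaining characters; treating it as convergent (homoplasy) costs fewer steps than any alternative tree.
Character 6 (derived state 'no') is shared by T and W — a synapomorphy uniting that clade.
Most parsimonious ingroup topology: ((((H,(W,T)),C),Y),P).
W and C share a more recent common ancestor with each other than either does with P, so P is the least closely related of the three.

P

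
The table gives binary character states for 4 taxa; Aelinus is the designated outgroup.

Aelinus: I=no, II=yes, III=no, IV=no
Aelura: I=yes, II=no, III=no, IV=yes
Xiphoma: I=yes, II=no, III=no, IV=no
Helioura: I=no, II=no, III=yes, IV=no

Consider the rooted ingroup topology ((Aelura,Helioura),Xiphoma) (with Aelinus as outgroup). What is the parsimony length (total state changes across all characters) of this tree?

5

Map each character onto ((Aelura,Helioura),Xiphoma) (rooted by Aelinus) and count the minimum state changes it requires (Fitch parsimony):
I: 2; II: 1; III: 1; IV: 1.
Total tree length = 5.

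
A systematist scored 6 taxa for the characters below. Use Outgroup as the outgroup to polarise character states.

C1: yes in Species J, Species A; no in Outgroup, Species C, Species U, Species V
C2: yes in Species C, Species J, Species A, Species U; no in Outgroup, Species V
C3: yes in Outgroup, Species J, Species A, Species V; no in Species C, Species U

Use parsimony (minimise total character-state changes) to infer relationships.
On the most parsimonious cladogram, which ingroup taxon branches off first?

Character polarity is set by the outgroup: the derived state is whichever differs from the outgroup's state, so for C3 the derived state is 'no', and for the remaining characters it is 'yes'.
C1: derived state 'yes' in Species A and Species J only — synapomorphy for {Species A, Species J}.
Only Species A, Species C, Species J, and Species U show the derived state 'yes' for C2, supporting them as a clade.
C3: derived state 'no' in Species C and Species U only — synapomorphy for {Species C, Species U}.
Most parsimonious ingroup topology: (((Species C,Species U),(Species J,Species A)),Species V).
Species V is sister to the clade containing all other ingroup taxa, so it is the earliest-diverging (most basal) ingroup lineage.

Species V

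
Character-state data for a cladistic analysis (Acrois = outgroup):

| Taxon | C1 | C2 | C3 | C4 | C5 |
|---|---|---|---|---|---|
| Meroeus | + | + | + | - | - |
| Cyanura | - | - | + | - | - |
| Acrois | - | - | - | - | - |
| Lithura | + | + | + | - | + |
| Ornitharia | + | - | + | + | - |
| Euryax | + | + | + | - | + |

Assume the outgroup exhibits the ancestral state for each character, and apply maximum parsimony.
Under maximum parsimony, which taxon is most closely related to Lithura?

The outgroup has state '-' for every character, so '+' is the derived state throughout.
Only Euryax, Lithura, Meroeus, and Ornitharia show the derived state '+' for C1, supporting them as a clade.
Only Euryax, Lithura, and Meroeus show the derived state '+' for C2, supporting them as a clade.
C3 (derived state '+') is shared by all ingroup taxa — unites the whole ingroup.
C4: derived state '+' in Ornitharia only — an autapomorphy, so it tells us nothing about relationships among taxa.
C5: derived state '+' in Euryax and Lithura only — synapomorphy for {Euryax, Lithura}.
Most parsimonious ingroup topology: ((((Lithura,Euryax),Meroeus),Ornitharia),Cyanura).
Lithura and Euryax form a cherry on this tree, so they are sister taxa.

Euryax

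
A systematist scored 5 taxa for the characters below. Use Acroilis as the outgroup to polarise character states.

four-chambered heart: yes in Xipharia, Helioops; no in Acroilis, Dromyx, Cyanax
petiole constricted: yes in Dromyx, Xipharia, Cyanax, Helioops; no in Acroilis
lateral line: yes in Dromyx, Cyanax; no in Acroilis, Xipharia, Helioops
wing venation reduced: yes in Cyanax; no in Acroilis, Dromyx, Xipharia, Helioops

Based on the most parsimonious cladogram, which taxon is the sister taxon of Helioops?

The outgroup has state 'no' for every character, so 'yes' is the derived state throughout.
four-chambered heart (derived state 'yes') is shared by Helioops and Xipharia — a synapomorphy uniting that clade.
All ingroup taxa share the derived state 'yes' for petiole constricted; it defines the ingroup but does not resolve relationships within it.
Only Cyanax and Dromyx show the derived state 'yes' for lateral line, supporting them as a clade.
wing venation reduced: derived state 'yes' in Cyanax only — an autapomorphy, so it tells us nothing about relationships among taxa.
Most parsimonious ingroup topology: ((Xipharia,Helioops),(Cyanax,Dromyx)).
Helioops and Xipharia form a cherry on this tree, so they are sister taxa.

Xipharia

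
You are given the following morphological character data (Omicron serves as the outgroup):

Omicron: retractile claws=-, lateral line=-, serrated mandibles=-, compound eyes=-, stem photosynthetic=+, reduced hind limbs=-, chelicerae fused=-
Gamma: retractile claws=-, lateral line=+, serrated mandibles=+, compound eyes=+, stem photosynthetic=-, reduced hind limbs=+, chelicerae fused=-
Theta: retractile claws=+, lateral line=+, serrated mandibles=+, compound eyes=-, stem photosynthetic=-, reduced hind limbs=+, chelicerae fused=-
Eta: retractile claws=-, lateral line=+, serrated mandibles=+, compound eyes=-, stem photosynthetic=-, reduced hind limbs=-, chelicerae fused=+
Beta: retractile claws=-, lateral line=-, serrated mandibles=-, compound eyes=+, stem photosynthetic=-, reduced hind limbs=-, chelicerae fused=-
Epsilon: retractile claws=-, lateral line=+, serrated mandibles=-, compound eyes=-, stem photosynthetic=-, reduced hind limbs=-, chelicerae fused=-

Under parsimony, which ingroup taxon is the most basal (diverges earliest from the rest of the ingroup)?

Character polarity is set by the outgroup: the derived state is whichever differs from the outgroup's state, so for stem photosynthetic the derived state is '-', and for the remaining characters it is '+'.
retractile claws: derived state '+' in Theta only — an autapomorphy, so it tells us nothing about relationships among taxa.
Only Epsilon, Eta, Gamma, and Theta show the derived state '+' for lateral line, supporting them as a clade.
serrated mandibles (derived state '+') is shared by Eta, Gamma, and Theta — a synapomorphy uniting that clade.
compound eyes (state '+') occurs in Beta and Gamma but conflicts with the nesting implied by the other characters — most parsimoniously interpreted as homoplasy.
All ingroup taxa share the derived state '-' for stem photosynthetic; it defines the ingroup but does not resolve relationships within it.
reduced hind limbs (derived state '+') is shared by Gamma and Theta — a synapomorphy uniting that clade.
chelicerae fused: derived state '+' in Eta only — an autapomorphy, so it tells us nothing about relationships among taxa.
Most parsimonious ingroup topology: ((((Gamma,Theta),Eta),Epsilon),Beta).
Beta is sister to the clade containing all other ingroup taxa, so it is the earliest-diverging (most basal) ingroup lineage.

Beta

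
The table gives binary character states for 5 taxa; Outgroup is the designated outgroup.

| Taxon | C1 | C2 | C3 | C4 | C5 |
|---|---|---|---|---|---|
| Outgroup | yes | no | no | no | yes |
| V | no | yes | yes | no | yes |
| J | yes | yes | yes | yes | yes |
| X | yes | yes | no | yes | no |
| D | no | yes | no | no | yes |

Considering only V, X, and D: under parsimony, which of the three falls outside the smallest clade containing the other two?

Character polarity is set by the outgroup: the derived state is whichever differs from the outgroup's state, so for C1, C5 the derived state is 'no', and for the remaining characters it is 'yes'.
C1 (derived state 'no') is shared by D and V — a synapomorphy uniting that clade.
All ingroup taxa share the derived state 'yes' for C2; it defines the ingroup but does not resolve relationships within it.
C3 (state 'yes') occurs in J and V but conflicts with the nesting implied by the other characters — most parsimoniously interpreted as homoplasy.
Only J and X show the derived state 'yes' for C4, supporting them as a clade.
C5: derived state 'no' in X only — an autapomorphy, so it tells us nothing about relationships among taxa.
Most parsimonious ingroup topology: ((V,D),(J,X)).
V and D share a more recent common ancestor with each other than either does with X, so X is the least closely related of the three.

X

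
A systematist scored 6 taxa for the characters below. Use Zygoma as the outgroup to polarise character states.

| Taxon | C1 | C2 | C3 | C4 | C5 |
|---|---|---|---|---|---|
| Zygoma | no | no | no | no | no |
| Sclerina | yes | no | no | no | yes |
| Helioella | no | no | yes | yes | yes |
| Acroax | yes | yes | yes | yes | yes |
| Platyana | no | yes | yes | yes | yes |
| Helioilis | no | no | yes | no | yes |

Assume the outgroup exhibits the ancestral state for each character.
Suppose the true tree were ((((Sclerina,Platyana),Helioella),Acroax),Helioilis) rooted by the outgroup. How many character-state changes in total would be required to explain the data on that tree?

9

Map each character onto ((((Sclerina,Platyana),Helioella),Acroax),Helioilis) (rooted by Zygoma) and count the minimum state changes it requires (Fitch parsimony):
C1: 2; C2: 2; C3: 2; C4: 2; C5: 1.
Total tree length = 9.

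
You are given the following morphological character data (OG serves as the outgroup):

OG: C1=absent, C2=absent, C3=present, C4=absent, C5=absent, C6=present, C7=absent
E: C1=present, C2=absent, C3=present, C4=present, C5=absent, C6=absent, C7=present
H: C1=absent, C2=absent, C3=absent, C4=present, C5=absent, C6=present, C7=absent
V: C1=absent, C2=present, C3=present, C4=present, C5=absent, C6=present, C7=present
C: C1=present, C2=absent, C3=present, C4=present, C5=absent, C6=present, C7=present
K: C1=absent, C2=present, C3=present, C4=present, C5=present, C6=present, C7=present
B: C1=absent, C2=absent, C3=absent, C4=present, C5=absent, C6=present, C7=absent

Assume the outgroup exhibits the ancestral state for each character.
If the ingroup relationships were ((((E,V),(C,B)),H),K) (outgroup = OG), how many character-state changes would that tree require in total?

12

Map each character onto ((((E,V),(C,B)),H),K) (rooted by OG) and count the minimum state changes it requires (Fitch parsimony):
C1: 2; C2: 2; C3: 2; C4: 1; C5: 1; C6: 1; C7: 3.
Total tree length = 12.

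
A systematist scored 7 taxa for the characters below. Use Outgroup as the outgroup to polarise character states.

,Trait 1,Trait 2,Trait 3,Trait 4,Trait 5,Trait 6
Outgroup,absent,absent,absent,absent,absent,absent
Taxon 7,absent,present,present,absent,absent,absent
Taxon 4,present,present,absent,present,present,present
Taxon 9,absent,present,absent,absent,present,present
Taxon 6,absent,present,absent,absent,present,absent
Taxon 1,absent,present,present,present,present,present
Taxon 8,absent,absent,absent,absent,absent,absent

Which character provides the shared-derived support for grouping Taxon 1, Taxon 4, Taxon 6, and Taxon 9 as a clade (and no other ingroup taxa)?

Trait 5

The outgroup has state 'absent' for every character, so 'present' is the derived state throughout.
Trait 1: derived state 'present' in Taxon 4 only — an autapomorphy, so it tells us nothing about relationships among taxa.
Trait 2 (derived state 'present') is shared by Taxon 1, Taxon 4, Taxon 6, Taxon 7, and Taxon 9 — a synapomorphy uniting that clade.
Trait 3 groups Taxon 1 and Taxon 7, which is incompatible with the clades supported by the remaining characters; treating it as convergent (homoplasy) costs fewer steps than any alternative tree.
Trait 4: derived state 'present' in Taxon 1 and Taxon 4 only — synapomorphy for {Taxon 1, Taxon 4}.
Trait 5 (derived state 'present') is shared by Taxon 1, Taxon 4, Taxon 6, and Taxon 9 — a synapomorphy uniting that clade.
Only Taxon 1, Taxon 4, and Taxon 9 show the derived state 'present' for Trait 6, supporting them as a clade.
Most parsimonious ingroup topology: ((Taxon 7,(((Taxon 4,Taxon 1),Taxon 9),Taxon 6)),Taxon 8).
The clade {Taxon 1, Taxon 4, Taxon 6, Taxon 9} is supported by Trait 5: its derived state 'present' occurs in exactly those taxa and in no other taxon (including the outgroup).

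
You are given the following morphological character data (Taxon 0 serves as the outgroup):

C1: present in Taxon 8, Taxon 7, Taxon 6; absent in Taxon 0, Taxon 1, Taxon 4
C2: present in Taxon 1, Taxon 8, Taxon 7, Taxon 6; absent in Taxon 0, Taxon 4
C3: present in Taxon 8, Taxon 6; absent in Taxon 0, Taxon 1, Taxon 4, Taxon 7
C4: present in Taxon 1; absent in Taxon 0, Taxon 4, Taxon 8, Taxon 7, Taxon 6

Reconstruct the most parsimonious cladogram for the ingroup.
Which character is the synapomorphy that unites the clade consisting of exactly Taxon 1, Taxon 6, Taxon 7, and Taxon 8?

The outgroup has state 'absent' for every character, so 'present' is the derived state throughout.
Only Taxon 6, Taxon 7, and Taxon 8 show the derived state 'present' for C1, supporting them as a clade.
Only Taxon 1, Taxon 6, Taxon 7, and Taxon 8 show the derived state 'present' for C2, supporting them as a clade.
C3 (derived state 'present') is shared by Taxon 6 and Taxon 8 — a synapomorphy uniting that clade.
C4 (derived state 'present') is unique to Taxon 1 (autapomorphy; uninformative for grouping).
Most parsimonious ingroup topology: ((Taxon 1,((Taxon 8,Taxon 6),Taxon 7)),Taxon 4).
The clade {Taxon 1, Taxon 6, Taxon 7, Taxon 8} is supported by C2: its derived state 'present' occurs in exactly those taxa and in no other taxon (including the outgroup).

C2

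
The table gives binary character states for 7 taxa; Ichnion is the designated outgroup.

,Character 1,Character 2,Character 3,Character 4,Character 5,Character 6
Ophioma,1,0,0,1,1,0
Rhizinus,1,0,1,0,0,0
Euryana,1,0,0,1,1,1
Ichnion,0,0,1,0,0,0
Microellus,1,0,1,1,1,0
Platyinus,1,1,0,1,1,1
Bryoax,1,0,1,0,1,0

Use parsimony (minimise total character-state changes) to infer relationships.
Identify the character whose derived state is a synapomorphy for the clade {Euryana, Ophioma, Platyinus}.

Character 3

Character polarity is set by the outgroup: the derived state is whichever differs from the outgroup's state, so for Character 3 the derived state is '0', and for the remaining characters it is '1'.
All ingroup taxa share the derived state '1' for Character 1; it defines the ingroup but does not resolve relationships within it.
Character 2 (derived state '1') is unique to Platyinus (autapomorphy; uninformative for grouping).
Character 3 (derived state '0') is shared by Euryana, Ophioma, and Platyinus — a synapomorphy uniting that clade.
Character 4 (derived state '1') is shared by Euryana, Microellus, Ophioma, and Platyinus — a synapomorphy uniting that clade.
Character 5: derived state '1' in Bryoax, Euryana, Microellus, Ophioma, and Platyinus only — synapomorphy for {Bryoax, Euryana, Microellus, Ophioma, Platyinus}.
Only Euryana and Platyinus show the derived state '1' for Character 6, supporting them as a clade.
Most parsimonious ingroup topology: (Rhizinus,(Bryoax,(((Platyinus,Euryana),Ophioma),Microellus))).
The clade {Euryana, Ophioma, Platyinus} is supported by Character 3: its derived state '0' occurs in exactly those taxa and in no other taxon (including the outgroup).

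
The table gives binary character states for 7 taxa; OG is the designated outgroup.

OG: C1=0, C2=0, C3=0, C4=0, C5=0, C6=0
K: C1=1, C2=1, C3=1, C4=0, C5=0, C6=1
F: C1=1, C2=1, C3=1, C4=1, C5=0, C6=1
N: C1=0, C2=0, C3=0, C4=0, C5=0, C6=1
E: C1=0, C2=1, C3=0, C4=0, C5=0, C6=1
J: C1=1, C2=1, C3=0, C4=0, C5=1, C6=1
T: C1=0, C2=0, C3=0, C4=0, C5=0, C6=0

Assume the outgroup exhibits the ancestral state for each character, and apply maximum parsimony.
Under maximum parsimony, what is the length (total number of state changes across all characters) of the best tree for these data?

6

The outgroup has state '0' for every character, so '1' is the derived state throughout.
C1: derived state '1' in F, J, and K only — synapomorphy for {F, J, K}.
C2 (derived state '1') is shared by E, F, J, and K — a synapomorphy uniting that clade.
C3: derived state '1' in F and K only — synapomorphy for {F, K}.
C4: derived state '1' in F only — an autapomorphy, so it tells us nothing about relationships among taxa.
C5 (derived state '1') is unique to J (autapomorphy; uninformative for grouping).
Only E, F, J, K, and N show the derived state '1' for C6, supporting them as a clade.
Most parsimonious ingroup topology: (((((K,F),J),E),N),T).
Changes per character on this tree: C1: 1; C2: 1; C3: 1; C4: 1; C5: 1; C6: 1.
Total = 6.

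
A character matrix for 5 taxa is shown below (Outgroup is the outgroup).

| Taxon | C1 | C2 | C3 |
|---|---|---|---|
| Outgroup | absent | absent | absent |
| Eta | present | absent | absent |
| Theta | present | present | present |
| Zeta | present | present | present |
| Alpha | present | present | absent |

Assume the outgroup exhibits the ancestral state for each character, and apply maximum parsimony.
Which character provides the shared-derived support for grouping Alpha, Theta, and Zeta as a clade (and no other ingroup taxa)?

The outgroup has state 'absent' for every character, so 'present' is the derived state throughout.
All ingroup taxa share the derived state 'present' for C1; it defines the ingroup but does not resolve relationships within it.
C2 (derived state 'present') is shared by Alpha, Theta, and Zeta — a synapomorphy uniting that clade.
Only Theta and Zeta show the derived state 'present' for C3, supporting them as a clade.
Most parsimonious ingroup topology: (Eta,((Theta,Zeta),Alpha)).
The clade {Alpha, Theta, Zeta} is supported by C2: its derived state 'present' occurs in exactly those taxa and in no other taxon (including the outgroup).

C2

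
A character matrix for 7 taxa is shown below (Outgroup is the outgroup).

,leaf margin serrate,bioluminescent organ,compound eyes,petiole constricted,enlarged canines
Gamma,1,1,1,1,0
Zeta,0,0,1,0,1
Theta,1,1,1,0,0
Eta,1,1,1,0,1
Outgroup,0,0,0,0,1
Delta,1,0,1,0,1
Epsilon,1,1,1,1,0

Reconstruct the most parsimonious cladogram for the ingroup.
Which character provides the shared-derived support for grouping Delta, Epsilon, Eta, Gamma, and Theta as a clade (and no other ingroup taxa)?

Character polarity is set by the outgroup: the derived state is whichever differs from the outgroup's state, so for enlarged canines the derived state is '0', and for the remaining characters it is '1'.
Only Delta, Epsilon, Eta, Gamma, and Theta show the derived state '1' for leaf margin serrate, supporting them as a clade.
bioluminescent organ (derived state '1') is shared by Epsilon, Eta, Gamma, and Theta — a synapomorphy uniting that clade.
compound eyes (derived state '1') is shared by all ingroup taxa — unites the whole ingroup.
petiole constricted (derived state '1') is shared by Epsilon and Gamma — a synapomorphy uniting that clade.
enlarged canines: derived state '0' in Epsilon, Gamma, and Theta only — synapomorphy for {Epsilon, Gamma, Theta}.
Most parsimonious ingroup topology: ((Delta,(((Epsilon,Gamma),Theta),Eta)),Zeta).
The clade {Delta, Epsilon, Eta, Gamma, Theta} is supported by leaf margin serrate: its derived state '1' occurs in exactly those taxa and in no other taxon (including the outgroup).

leaf margin serrate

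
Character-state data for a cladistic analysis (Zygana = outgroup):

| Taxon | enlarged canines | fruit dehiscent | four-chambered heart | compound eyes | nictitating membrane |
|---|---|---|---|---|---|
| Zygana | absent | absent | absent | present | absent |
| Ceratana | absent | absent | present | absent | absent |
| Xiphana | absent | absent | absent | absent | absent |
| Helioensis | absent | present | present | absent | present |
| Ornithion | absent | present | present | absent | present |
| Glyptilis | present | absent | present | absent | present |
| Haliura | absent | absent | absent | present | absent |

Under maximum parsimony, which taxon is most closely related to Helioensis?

Ornithion

Character polarity is set by the outgroup: the derived state is whichever differs from the outgroup's state, so for compound eyes the derived state is 'absent', and for the remaining characters it is 'present'.
enlarged canines: derived state 'present' in Glyptilis only — an autapomorphy, so it tells us nothing about relationships among taxa.
fruit dehiscent: derived state 'present' in Helioensis and Ornithion only — synapomorphy for {Helioensis, Ornithion}.
four-chambered heart: derived state 'present' in Ceratana, Glyptilis, Helioensis, and Ornithion only — synapomorphy for {Ceratana, Glyptilis, Helioensis, Ornithion}.
Only Ceratana, Glyptilis, Helioensis, Ornithion, and Xiphana show the derived state 'absent' for compound eyes, supporting them as a clade.
Only Glyptilis, Helioensis, and Ornithion show the derived state 'present' for nictitating membrane, supporting them as a clade.
Most parsimonious ingroup topology: (((Ceratana,((Helioensis,Ornithion),Glyptilis)),Xiphana),Haliura).
Helioensis and Ornithion form a cherry on this tree, so they are sister taxa.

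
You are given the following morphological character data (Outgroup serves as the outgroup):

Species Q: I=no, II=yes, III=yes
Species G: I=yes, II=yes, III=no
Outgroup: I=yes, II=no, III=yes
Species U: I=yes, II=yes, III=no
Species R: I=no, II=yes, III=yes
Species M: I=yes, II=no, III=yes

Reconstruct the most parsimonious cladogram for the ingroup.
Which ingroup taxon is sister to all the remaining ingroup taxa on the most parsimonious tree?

Species M

Character polarity is set by the outgroup: the derived state is whichever differs from the outgroup's state, so for I, III the derived state is 'no', and for the remaining characters it is 'yes'.
Only Species Q and Species R show the derived state 'no' for I, supporting them as a clade.
Only Species G, Species Q, Species R, and Species U show the derived state 'yes' for II, supporting them as a clade.
III (derived state 'no') is shared by Species G and Species U — a synapomorphy uniting that clade.
Most parsimonious ingroup topology: (((Species U,Species G),(Species R,Species Q)),Species M).
Species M is sister to the clade containing all other ingroup taxa, so it is the earliest-diverging (most basal) ingroup lineage.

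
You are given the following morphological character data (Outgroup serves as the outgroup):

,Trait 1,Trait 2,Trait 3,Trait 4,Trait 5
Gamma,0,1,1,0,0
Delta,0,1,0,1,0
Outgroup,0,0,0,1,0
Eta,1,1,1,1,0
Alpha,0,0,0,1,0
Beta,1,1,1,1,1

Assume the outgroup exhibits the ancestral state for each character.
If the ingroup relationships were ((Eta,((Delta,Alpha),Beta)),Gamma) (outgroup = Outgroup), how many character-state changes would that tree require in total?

Map each character onto ((Eta,((Delta,Alpha),Beta)),Gamma) (rooted by Outgroup) and count the minimum state changes it requires (Fitch parsimony):
Trait 1: 2; Trait 2: 2; Trait 3: 2; Trait 4: 1; Trait 5: 1.
Total tree length = 8.

8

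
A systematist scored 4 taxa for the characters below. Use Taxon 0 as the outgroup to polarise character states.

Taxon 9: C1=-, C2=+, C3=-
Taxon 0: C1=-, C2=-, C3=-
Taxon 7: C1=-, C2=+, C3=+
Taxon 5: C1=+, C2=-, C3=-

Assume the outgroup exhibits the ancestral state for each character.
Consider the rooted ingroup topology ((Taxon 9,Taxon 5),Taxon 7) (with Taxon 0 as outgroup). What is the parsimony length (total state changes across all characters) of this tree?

4

Map each character onto ((Taxon 9,Taxon 5),Taxon 7) (rooted by Taxon 0) and count the minimum state changes it requires (Fitch parsimony):
C1: 1; C2: 2; C3: 1.
Total tree length = 4.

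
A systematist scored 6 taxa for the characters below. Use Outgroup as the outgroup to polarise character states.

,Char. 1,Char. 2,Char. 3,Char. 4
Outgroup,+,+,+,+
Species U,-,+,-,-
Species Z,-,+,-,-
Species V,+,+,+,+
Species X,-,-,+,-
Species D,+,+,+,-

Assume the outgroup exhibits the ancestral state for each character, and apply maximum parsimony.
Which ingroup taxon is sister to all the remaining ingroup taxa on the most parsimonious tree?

The outgroup has state '+' for every character, so '-' is the derived state throughout.
Only Species U, Species X, and Species Z show the derived state '-' for Char. 1, supporting them as a clade.
Char. 2 (derived state '-') is unique to Species X (autapomorphy; uninformative for grouping).
Char. 3 (derived state '-') is shared by Species U and Species Z — a synapomorphy uniting that clade.
Only Species D, Species U, Species X, and Species Z show the derived state '-' for Char. 4, supporting them as a clade.
Most parsimonious ingroup topology: ((((Species U,Species Z),Species X),Species D),Species V).
Species V is sister to the clade containing all other ingroup taxa, so it is the earliest-diverging (most basal) ingroup lineage.

Species V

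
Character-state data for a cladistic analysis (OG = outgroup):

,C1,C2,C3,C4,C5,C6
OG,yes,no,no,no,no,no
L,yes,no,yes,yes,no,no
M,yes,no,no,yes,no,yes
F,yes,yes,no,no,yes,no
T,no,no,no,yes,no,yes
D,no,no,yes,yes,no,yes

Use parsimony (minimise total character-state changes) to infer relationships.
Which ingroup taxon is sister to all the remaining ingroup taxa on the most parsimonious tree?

Character polarity is set by the outgroup: the derived state is whichever differs from the outgroup's state, so for C1 the derived state is 'no', and for the remaining characters it is 'yes'.
C1 (derived state 'no') is shared by D and T — a synapomorphy uniting that clade.
C2: derived state 'yes' in F only — an autapomorphy, so it tells us nothing about relationships among taxa.
C3 (state 'yes') occurs in D and L but conflicts with the nesting implied by the other characters — most parsimoniously interpreted as homoplasy.
Only D, L, M, and T show the derived state 'yes' for C4, supporting them as a clade.
C5: derived state 'yes' in F only — an autapomorphy, so it tells us nothing about relationships among taxa.
C6 (derived state 'yes') is shared by D, M, and T — a synapomorphy uniting that clade.
Most parsimonious ingroup topology: ((L,(M,(T,D))),F).
F is sister to the clade containing all other ingroup taxa, so it is the earliest-diverging (most basal) ingroup lineage.

F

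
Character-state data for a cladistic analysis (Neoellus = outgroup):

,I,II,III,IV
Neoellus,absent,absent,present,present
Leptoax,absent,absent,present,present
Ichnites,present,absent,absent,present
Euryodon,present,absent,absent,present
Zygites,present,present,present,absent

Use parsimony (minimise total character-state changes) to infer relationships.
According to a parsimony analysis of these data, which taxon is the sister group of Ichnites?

Euryodon

Character polarity is set by the outgroup: the derived state is whichever differs from the outgroup's state, so for III, IV the derived state is 'absent', and for the remaining characters it is 'present'.
I: derived state 'present' in Euryodon, Ichnites, and Zygites only — synapomorphy for {Euryodon, Ichnites, Zygites}.
II: derived state 'present' in Zygites only — an autapomorphy, so it tells us nothing about relationships among taxa.
III (derived state 'absent') is shared by Euryodon and Ichnites — a synapomorphy uniting that clade.
IV (derived state 'absent') is unique to Zygites (autapomorphy; uninformative for grouping).
Most parsimonious ingroup topology: (Leptoax,((Ichnites,Euryodon),Zygites)).
Ichnites and Euryodon form a cherry on this tree, so they are sister taxa.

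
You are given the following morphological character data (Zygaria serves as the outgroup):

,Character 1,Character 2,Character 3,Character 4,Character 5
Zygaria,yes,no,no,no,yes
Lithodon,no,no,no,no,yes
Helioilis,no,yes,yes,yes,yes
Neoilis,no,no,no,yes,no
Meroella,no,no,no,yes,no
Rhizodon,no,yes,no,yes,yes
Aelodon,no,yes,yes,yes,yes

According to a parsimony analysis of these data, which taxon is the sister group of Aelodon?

Character polarity is set by the outgroup: the derived state is whichever differs from the outgroup's state, so for Character 1, Character 5 the derived state is 'no', and for the remaining characters it is 'yes'.
Character 1 (derived state 'no') is shared by all ingroup taxa — unites the whole ingroup.
Character 2 (derived state 'yes') is shared by Aelodon, Helioilis, and Rhizodon — a synapomorphy uniting that clade.
Only Aelodon and Helioilis show the derived state 'yes' for Character 3, supporting them as a clade.
Character 4: derived state 'yes' in Aelodon, Helioilis, Meroella, Neoilis, and Rhizodon only — synapomorphy for {Aelodon, Helioilis, Meroella, Neoilis, Rhizodon}.
Character 5: derived state 'no' in Meroella and Neoilis only — synapomorphy for {Meroella, Neoilis}.
Most parsimonious ingroup topology: (Lithodon,(((Helioilis,Aelodon),Rhizodon),(Neoilis,Meroella))).
Aelodon and Helioilis form a cherry on this tree, so they are sister taxa.

Helioilis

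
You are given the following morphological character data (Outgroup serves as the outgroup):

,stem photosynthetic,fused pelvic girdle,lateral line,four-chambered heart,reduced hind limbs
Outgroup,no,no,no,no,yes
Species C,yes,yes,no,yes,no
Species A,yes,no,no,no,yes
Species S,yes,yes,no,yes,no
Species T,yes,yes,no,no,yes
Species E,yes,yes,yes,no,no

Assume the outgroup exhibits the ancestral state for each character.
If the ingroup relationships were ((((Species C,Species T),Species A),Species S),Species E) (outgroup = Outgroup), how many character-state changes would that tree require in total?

Map each character onto ((((Species C,Species T),Species A),Species S),Species E) (rooted by Outgroup) and count the minimum state changes it requires (Fitch parsimony):
stem photosynthetic: 1; fused pelvic girdle: 2; lateral line: 1; four-chambered heart: 2; reduced hind limbs: 3.
Total tree length = 9.

9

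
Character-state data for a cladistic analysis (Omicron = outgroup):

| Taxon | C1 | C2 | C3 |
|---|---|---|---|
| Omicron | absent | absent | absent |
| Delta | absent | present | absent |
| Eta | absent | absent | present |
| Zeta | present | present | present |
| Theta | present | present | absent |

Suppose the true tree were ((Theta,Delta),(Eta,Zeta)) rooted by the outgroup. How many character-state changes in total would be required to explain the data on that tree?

Map each character onto ((Theta,Delta),(Eta,Zeta)) (rooted by Omicron) and count the minimum state changes it requires (Fitch parsimony):
C1: 2; C2: 2; C3: 1.
Total tree length = 5.

5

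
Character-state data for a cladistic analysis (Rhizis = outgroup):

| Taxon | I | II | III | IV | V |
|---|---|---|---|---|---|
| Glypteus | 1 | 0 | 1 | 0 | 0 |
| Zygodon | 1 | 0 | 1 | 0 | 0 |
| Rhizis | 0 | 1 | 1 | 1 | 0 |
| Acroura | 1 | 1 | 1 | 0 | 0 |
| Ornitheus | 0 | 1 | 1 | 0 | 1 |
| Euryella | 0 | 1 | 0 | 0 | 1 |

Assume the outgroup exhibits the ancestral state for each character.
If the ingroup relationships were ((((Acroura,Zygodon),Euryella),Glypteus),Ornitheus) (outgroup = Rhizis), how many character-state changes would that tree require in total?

Map each character onto ((((Acroura,Zygodon),Euryella),Glypteus),Ornitheus) (rooted by Rhizis) and count the minimum state changes it requires (Fitch parsimony):
I: 2; II: 2; III: 1; IV: 1; V: 2.
Total tree length = 8.

8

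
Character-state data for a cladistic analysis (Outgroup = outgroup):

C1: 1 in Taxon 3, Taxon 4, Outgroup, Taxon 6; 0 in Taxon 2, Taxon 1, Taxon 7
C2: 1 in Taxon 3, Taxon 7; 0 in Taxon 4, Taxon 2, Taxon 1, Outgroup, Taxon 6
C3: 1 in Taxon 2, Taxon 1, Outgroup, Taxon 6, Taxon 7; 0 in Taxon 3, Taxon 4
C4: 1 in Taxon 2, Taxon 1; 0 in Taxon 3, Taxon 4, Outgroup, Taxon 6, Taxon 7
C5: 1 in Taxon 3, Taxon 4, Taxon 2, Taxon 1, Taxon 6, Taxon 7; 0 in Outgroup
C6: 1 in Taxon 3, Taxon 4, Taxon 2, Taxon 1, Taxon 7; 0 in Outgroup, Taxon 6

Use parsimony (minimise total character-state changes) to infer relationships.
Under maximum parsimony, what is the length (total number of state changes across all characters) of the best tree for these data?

7

Character polarity is set by the outgroup: the derived state is whichever differs from the outgroup's state, so for C1, C3 the derived state is '0', and for the remaining characters it is '1'.
Only Taxon 1, Taxon 2, and Taxon 7 show the derived state '0' for C1, supporting them as a clade.
C2 groups Taxon 3 and Taxon 7, which is incompatible with the clades supported by the remaining characters; treating it as convergent (homoplasy) costs fewer steps than any alternative tree.
C3 (derived state '0') is shared by Taxon 3 and Taxon 4 — a synapomorphy uniting that clade.
C4 (derived state '1') is shared by Taxon 1 and Taxon 2 — a synapomorphy uniting that clade.
All ingroup taxa share the derived state '1' for C5; it defines the ingroup but does not resolve relationships within it.
Only Taxon 1, Taxon 2, Taxon 3, Taxon 4, and Taxon 7 show the derived state '1' for C6, supporting them as a clade.
Most parsimonious ingroup topology: (((Taxon 4,Taxon 3),(Taxon 7,(Taxon 1,Taxon 2))),Taxon 6).
Changes per character on this tree: C1: 1; C2: 2; C3: 1; C4: 1; C5: 1; C6: 1.
Total = 7.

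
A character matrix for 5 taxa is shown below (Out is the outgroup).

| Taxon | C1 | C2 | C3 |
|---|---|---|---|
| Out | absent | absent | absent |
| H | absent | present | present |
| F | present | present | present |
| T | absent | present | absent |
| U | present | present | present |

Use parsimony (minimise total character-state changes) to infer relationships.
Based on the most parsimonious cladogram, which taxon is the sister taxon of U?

F

The outgroup has state 'absent' for every character, so 'present' is the derived state throughout.
Only F and U show the derived state 'present' for C1, supporting them as a clade.
All ingroup taxa share the derived state 'present' for C2; it defines the ingroup but does not resolve relationships within it.
Only F, H, and U show the derived state 'present' for C3, supporting them as a clade.
Most parsimonious ingroup topology: ((H,(F,U)),T).
U and F form a cherry on this tree, so they are sister taxa.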